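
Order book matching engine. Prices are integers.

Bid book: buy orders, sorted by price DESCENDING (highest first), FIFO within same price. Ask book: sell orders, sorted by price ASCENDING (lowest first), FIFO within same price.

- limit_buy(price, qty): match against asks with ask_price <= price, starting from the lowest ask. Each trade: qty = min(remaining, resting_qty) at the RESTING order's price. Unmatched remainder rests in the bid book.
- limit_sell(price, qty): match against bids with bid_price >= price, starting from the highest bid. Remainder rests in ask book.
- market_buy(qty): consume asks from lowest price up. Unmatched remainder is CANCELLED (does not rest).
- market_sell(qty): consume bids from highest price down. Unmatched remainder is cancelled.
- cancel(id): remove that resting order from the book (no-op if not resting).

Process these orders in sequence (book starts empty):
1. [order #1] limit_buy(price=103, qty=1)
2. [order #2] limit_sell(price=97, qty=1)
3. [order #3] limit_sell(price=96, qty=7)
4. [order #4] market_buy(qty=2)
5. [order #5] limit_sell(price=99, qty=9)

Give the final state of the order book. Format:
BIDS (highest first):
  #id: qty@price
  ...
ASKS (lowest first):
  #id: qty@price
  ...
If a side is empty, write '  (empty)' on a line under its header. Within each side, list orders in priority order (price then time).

Answer: BIDS (highest first):
  (empty)
ASKS (lowest first):
  #3: 5@96
  #5: 9@99

Derivation:
After op 1 [order #1] limit_buy(price=103, qty=1): fills=none; bids=[#1:1@103] asks=[-]
After op 2 [order #2] limit_sell(price=97, qty=1): fills=#1x#2:1@103; bids=[-] asks=[-]
After op 3 [order #3] limit_sell(price=96, qty=7): fills=none; bids=[-] asks=[#3:7@96]
After op 4 [order #4] market_buy(qty=2): fills=#4x#3:2@96; bids=[-] asks=[#3:5@96]
After op 5 [order #5] limit_sell(price=99, qty=9): fills=none; bids=[-] asks=[#3:5@96 #5:9@99]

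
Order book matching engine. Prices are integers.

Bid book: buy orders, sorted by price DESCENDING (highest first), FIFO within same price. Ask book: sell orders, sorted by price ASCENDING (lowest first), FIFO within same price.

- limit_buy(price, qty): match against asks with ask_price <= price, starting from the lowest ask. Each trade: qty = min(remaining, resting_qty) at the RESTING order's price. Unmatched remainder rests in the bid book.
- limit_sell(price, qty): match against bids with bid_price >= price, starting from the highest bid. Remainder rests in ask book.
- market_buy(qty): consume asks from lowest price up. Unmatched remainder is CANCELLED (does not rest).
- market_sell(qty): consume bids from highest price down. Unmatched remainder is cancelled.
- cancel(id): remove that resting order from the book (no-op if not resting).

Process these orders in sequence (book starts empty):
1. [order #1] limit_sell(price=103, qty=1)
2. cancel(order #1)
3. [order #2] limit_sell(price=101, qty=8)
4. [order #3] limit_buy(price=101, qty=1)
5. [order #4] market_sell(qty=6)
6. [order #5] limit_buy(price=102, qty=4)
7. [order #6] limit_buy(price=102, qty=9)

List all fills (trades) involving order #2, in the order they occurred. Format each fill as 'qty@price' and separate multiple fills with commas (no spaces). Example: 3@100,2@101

Answer: 1@101,4@101,3@101

Derivation:
After op 1 [order #1] limit_sell(price=103, qty=1): fills=none; bids=[-] asks=[#1:1@103]
After op 2 cancel(order #1): fills=none; bids=[-] asks=[-]
After op 3 [order #2] limit_sell(price=101, qty=8): fills=none; bids=[-] asks=[#2:8@101]
After op 4 [order #3] limit_buy(price=101, qty=1): fills=#3x#2:1@101; bids=[-] asks=[#2:7@101]
After op 5 [order #4] market_sell(qty=6): fills=none; bids=[-] asks=[#2:7@101]
After op 6 [order #5] limit_buy(price=102, qty=4): fills=#5x#2:4@101; bids=[-] asks=[#2:3@101]
After op 7 [order #6] limit_buy(price=102, qty=9): fills=#6x#2:3@101; bids=[#6:6@102] asks=[-]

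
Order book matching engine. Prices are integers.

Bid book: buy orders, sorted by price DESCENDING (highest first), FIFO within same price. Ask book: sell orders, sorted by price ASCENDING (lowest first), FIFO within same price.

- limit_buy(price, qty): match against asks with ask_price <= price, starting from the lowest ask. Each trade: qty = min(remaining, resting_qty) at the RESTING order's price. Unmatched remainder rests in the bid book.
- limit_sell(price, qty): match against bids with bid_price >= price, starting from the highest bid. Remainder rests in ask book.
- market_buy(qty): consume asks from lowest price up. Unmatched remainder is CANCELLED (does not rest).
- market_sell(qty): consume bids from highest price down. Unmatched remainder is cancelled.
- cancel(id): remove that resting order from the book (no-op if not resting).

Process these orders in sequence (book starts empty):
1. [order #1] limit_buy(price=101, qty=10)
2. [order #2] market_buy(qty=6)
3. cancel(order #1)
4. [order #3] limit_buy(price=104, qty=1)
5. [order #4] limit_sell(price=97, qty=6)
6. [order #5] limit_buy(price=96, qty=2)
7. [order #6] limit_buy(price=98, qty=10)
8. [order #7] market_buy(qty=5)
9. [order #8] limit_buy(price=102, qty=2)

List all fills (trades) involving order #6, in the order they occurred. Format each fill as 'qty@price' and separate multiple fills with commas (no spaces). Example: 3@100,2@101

Answer: 5@97

Derivation:
After op 1 [order #1] limit_buy(price=101, qty=10): fills=none; bids=[#1:10@101] asks=[-]
After op 2 [order #2] market_buy(qty=6): fills=none; bids=[#1:10@101] asks=[-]
After op 3 cancel(order #1): fills=none; bids=[-] asks=[-]
After op 4 [order #3] limit_buy(price=104, qty=1): fills=none; bids=[#3:1@104] asks=[-]
After op 5 [order #4] limit_sell(price=97, qty=6): fills=#3x#4:1@104; bids=[-] asks=[#4:5@97]
After op 6 [order #5] limit_buy(price=96, qty=2): fills=none; bids=[#5:2@96] asks=[#4:5@97]
After op 7 [order #6] limit_buy(price=98, qty=10): fills=#6x#4:5@97; bids=[#6:5@98 #5:2@96] asks=[-]
After op 8 [order #7] market_buy(qty=5): fills=none; bids=[#6:5@98 #5:2@96] asks=[-]
After op 9 [order #8] limit_buy(price=102, qty=2): fills=none; bids=[#8:2@102 #6:5@98 #5:2@96] asks=[-]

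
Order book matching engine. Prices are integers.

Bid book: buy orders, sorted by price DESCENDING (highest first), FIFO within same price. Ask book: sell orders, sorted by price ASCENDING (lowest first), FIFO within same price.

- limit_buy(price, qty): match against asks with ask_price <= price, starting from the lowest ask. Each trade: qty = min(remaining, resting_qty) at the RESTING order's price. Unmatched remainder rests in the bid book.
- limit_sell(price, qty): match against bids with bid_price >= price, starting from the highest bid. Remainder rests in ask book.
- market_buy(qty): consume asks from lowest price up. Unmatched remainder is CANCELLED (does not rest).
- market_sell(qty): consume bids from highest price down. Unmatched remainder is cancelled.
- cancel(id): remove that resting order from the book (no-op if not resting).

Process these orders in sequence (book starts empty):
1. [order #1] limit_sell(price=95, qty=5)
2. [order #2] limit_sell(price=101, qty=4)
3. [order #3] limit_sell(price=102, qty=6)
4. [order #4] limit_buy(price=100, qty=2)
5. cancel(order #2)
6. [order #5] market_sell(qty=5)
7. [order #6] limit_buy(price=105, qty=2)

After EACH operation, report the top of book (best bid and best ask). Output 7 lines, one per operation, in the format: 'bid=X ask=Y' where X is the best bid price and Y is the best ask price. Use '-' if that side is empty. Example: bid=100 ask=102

After op 1 [order #1] limit_sell(price=95, qty=5): fills=none; bids=[-] asks=[#1:5@95]
After op 2 [order #2] limit_sell(price=101, qty=4): fills=none; bids=[-] asks=[#1:5@95 #2:4@101]
After op 3 [order #3] limit_sell(price=102, qty=6): fills=none; bids=[-] asks=[#1:5@95 #2:4@101 #3:6@102]
After op 4 [order #4] limit_buy(price=100, qty=2): fills=#4x#1:2@95; bids=[-] asks=[#1:3@95 #2:4@101 #3:6@102]
After op 5 cancel(order #2): fills=none; bids=[-] asks=[#1:3@95 #3:6@102]
After op 6 [order #5] market_sell(qty=5): fills=none; bids=[-] asks=[#1:3@95 #3:6@102]
After op 7 [order #6] limit_buy(price=105, qty=2): fills=#6x#1:2@95; bids=[-] asks=[#1:1@95 #3:6@102]

Answer: bid=- ask=95
bid=- ask=95
bid=- ask=95
bid=- ask=95
bid=- ask=95
bid=- ask=95
bid=- ask=95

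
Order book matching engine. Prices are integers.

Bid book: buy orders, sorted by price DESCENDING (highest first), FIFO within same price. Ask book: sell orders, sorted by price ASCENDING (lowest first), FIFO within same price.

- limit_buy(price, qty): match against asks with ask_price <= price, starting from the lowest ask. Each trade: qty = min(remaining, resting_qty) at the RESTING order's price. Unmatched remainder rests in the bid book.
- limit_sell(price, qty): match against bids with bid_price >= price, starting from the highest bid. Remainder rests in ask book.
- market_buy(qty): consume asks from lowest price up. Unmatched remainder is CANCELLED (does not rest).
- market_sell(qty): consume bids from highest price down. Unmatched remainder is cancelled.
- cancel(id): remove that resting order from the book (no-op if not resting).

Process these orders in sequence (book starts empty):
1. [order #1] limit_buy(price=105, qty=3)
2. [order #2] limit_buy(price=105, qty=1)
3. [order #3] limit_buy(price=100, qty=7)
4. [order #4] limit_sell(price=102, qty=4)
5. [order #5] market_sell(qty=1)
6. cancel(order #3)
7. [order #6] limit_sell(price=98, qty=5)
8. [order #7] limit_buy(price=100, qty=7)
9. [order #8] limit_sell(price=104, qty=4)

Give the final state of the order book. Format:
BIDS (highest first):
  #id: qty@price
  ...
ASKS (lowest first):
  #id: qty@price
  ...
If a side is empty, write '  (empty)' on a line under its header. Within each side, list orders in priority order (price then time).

After op 1 [order #1] limit_buy(price=105, qty=3): fills=none; bids=[#1:3@105] asks=[-]
After op 2 [order #2] limit_buy(price=105, qty=1): fills=none; bids=[#1:3@105 #2:1@105] asks=[-]
After op 3 [order #3] limit_buy(price=100, qty=7): fills=none; bids=[#1:3@105 #2:1@105 #3:7@100] asks=[-]
After op 4 [order #4] limit_sell(price=102, qty=4): fills=#1x#4:3@105 #2x#4:1@105; bids=[#3:7@100] asks=[-]
After op 5 [order #5] market_sell(qty=1): fills=#3x#5:1@100; bids=[#3:6@100] asks=[-]
After op 6 cancel(order #3): fills=none; bids=[-] asks=[-]
After op 7 [order #6] limit_sell(price=98, qty=5): fills=none; bids=[-] asks=[#6:5@98]
After op 8 [order #7] limit_buy(price=100, qty=7): fills=#7x#6:5@98; bids=[#7:2@100] asks=[-]
After op 9 [order #8] limit_sell(price=104, qty=4): fills=none; bids=[#7:2@100] asks=[#8:4@104]

Answer: BIDS (highest first):
  #7: 2@100
ASKS (lowest first):
  #8: 4@104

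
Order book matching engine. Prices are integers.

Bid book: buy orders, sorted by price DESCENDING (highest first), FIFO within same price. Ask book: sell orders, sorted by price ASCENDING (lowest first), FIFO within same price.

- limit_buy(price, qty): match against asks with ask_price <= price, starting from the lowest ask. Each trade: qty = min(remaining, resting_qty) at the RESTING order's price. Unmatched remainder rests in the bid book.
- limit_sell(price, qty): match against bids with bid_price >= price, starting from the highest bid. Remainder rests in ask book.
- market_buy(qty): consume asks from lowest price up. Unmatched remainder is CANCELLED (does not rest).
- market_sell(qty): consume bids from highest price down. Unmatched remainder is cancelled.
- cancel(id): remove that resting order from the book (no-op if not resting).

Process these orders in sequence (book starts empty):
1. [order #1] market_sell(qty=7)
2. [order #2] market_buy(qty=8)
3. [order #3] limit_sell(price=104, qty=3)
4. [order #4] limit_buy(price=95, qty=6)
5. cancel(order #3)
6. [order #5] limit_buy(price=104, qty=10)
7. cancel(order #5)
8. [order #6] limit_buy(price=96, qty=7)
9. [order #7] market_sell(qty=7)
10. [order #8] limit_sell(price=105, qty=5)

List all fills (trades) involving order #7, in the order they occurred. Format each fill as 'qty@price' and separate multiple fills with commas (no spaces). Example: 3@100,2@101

After op 1 [order #1] market_sell(qty=7): fills=none; bids=[-] asks=[-]
After op 2 [order #2] market_buy(qty=8): fills=none; bids=[-] asks=[-]
After op 3 [order #3] limit_sell(price=104, qty=3): fills=none; bids=[-] asks=[#3:3@104]
After op 4 [order #4] limit_buy(price=95, qty=6): fills=none; bids=[#4:6@95] asks=[#3:3@104]
After op 5 cancel(order #3): fills=none; bids=[#4:6@95] asks=[-]
After op 6 [order #5] limit_buy(price=104, qty=10): fills=none; bids=[#5:10@104 #4:6@95] asks=[-]
After op 7 cancel(order #5): fills=none; bids=[#4:6@95] asks=[-]
After op 8 [order #6] limit_buy(price=96, qty=7): fills=none; bids=[#6:7@96 #4:6@95] asks=[-]
After op 9 [order #7] market_sell(qty=7): fills=#6x#7:7@96; bids=[#4:6@95] asks=[-]
After op 10 [order #8] limit_sell(price=105, qty=5): fills=none; bids=[#4:6@95] asks=[#8:5@105]

Answer: 7@96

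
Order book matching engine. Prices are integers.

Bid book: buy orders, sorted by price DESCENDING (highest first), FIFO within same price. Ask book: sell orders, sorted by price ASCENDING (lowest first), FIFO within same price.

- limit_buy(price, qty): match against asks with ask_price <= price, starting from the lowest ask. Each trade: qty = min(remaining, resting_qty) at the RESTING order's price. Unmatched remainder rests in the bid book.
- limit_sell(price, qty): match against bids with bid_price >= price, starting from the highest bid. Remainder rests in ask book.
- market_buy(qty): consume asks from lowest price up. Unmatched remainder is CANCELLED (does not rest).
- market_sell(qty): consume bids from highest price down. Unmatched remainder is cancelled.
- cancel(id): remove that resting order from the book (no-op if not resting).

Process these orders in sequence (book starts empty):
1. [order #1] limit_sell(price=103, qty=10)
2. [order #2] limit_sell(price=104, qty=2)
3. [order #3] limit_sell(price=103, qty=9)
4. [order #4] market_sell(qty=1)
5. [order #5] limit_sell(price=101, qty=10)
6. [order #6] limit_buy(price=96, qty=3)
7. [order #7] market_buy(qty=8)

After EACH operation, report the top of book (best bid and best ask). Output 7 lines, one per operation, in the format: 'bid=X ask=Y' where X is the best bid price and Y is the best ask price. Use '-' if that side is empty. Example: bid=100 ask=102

After op 1 [order #1] limit_sell(price=103, qty=10): fills=none; bids=[-] asks=[#1:10@103]
After op 2 [order #2] limit_sell(price=104, qty=2): fills=none; bids=[-] asks=[#1:10@103 #2:2@104]
After op 3 [order #3] limit_sell(price=103, qty=9): fills=none; bids=[-] asks=[#1:10@103 #3:9@103 #2:2@104]
After op 4 [order #4] market_sell(qty=1): fills=none; bids=[-] asks=[#1:10@103 #3:9@103 #2:2@104]
After op 5 [order #5] limit_sell(price=101, qty=10): fills=none; bids=[-] asks=[#5:10@101 #1:10@103 #3:9@103 #2:2@104]
After op 6 [order #6] limit_buy(price=96, qty=3): fills=none; bids=[#6:3@96] asks=[#5:10@101 #1:10@103 #3:9@103 #2:2@104]
After op 7 [order #7] market_buy(qty=8): fills=#7x#5:8@101; bids=[#6:3@96] asks=[#5:2@101 #1:10@103 #3:9@103 #2:2@104]

Answer: bid=- ask=103
bid=- ask=103
bid=- ask=103
bid=- ask=103
bid=- ask=101
bid=96 ask=101
bid=96 ask=101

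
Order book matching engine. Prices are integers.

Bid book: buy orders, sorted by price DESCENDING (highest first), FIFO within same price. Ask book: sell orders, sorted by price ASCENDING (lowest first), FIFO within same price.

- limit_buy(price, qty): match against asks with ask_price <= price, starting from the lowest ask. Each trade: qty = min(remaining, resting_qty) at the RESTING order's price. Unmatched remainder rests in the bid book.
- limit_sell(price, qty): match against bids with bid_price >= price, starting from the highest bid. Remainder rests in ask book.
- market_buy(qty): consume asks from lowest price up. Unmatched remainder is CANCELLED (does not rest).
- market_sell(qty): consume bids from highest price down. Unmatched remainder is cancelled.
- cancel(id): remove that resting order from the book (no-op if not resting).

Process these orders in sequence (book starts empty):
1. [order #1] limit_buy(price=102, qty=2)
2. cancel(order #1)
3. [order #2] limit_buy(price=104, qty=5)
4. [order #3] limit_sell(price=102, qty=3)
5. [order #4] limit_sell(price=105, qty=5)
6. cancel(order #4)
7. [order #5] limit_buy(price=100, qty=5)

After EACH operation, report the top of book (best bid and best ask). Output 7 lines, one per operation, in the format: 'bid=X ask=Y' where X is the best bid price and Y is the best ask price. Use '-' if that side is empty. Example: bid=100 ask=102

After op 1 [order #1] limit_buy(price=102, qty=2): fills=none; bids=[#1:2@102] asks=[-]
After op 2 cancel(order #1): fills=none; bids=[-] asks=[-]
After op 3 [order #2] limit_buy(price=104, qty=5): fills=none; bids=[#2:5@104] asks=[-]
After op 4 [order #3] limit_sell(price=102, qty=3): fills=#2x#3:3@104; bids=[#2:2@104] asks=[-]
After op 5 [order #4] limit_sell(price=105, qty=5): fills=none; bids=[#2:2@104] asks=[#4:5@105]
After op 6 cancel(order #4): fills=none; bids=[#2:2@104] asks=[-]
After op 7 [order #5] limit_buy(price=100, qty=5): fills=none; bids=[#2:2@104 #5:5@100] asks=[-]

Answer: bid=102 ask=-
bid=- ask=-
bid=104 ask=-
bid=104 ask=-
bid=104 ask=105
bid=104 ask=-
bid=104 ask=-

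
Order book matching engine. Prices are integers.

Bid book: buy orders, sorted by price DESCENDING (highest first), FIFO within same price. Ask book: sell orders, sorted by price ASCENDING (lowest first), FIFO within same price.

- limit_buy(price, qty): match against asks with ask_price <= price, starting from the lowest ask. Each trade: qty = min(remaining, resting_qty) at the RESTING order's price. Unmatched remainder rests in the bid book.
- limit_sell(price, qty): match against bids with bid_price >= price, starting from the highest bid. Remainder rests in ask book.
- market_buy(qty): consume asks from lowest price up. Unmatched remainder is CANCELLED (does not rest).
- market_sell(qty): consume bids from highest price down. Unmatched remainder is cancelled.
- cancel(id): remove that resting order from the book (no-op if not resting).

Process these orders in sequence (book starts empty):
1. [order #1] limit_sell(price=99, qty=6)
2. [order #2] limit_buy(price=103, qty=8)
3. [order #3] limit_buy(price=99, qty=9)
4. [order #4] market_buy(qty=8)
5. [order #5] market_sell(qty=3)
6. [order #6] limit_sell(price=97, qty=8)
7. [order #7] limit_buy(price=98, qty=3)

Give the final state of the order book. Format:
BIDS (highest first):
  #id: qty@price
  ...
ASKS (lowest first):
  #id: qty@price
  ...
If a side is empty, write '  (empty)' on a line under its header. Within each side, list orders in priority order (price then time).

Answer: BIDS (highest first):
  #7: 3@98
ASKS (lowest first):
  (empty)

Derivation:
After op 1 [order #1] limit_sell(price=99, qty=6): fills=none; bids=[-] asks=[#1:6@99]
After op 2 [order #2] limit_buy(price=103, qty=8): fills=#2x#1:6@99; bids=[#2:2@103] asks=[-]
After op 3 [order #3] limit_buy(price=99, qty=9): fills=none; bids=[#2:2@103 #3:9@99] asks=[-]
After op 4 [order #4] market_buy(qty=8): fills=none; bids=[#2:2@103 #3:9@99] asks=[-]
After op 5 [order #5] market_sell(qty=3): fills=#2x#5:2@103 #3x#5:1@99; bids=[#3:8@99] asks=[-]
After op 6 [order #6] limit_sell(price=97, qty=8): fills=#3x#6:8@99; bids=[-] asks=[-]
After op 7 [order #7] limit_buy(price=98, qty=3): fills=none; bids=[#7:3@98] asks=[-]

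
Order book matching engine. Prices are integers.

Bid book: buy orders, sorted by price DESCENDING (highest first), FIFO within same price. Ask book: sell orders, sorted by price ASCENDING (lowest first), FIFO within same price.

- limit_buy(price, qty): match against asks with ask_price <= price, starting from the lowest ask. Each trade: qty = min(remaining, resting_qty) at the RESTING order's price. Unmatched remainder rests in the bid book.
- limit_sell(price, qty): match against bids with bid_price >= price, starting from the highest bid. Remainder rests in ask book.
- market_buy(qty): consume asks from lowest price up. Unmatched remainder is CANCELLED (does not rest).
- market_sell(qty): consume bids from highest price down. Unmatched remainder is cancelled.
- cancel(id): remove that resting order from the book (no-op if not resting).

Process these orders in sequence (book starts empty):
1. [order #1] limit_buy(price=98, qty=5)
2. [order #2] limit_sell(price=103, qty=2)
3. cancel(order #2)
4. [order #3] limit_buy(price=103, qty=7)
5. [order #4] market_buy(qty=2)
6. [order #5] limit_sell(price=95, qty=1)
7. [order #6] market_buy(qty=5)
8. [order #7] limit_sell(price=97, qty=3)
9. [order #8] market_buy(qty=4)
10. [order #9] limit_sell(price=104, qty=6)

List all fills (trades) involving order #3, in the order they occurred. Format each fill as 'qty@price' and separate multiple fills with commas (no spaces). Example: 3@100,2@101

After op 1 [order #1] limit_buy(price=98, qty=5): fills=none; bids=[#1:5@98] asks=[-]
After op 2 [order #2] limit_sell(price=103, qty=2): fills=none; bids=[#1:5@98] asks=[#2:2@103]
After op 3 cancel(order #2): fills=none; bids=[#1:5@98] asks=[-]
After op 4 [order #3] limit_buy(price=103, qty=7): fills=none; bids=[#3:7@103 #1:5@98] asks=[-]
After op 5 [order #4] market_buy(qty=2): fills=none; bids=[#3:7@103 #1:5@98] asks=[-]
After op 6 [order #5] limit_sell(price=95, qty=1): fills=#3x#5:1@103; bids=[#3:6@103 #1:5@98] asks=[-]
After op 7 [order #6] market_buy(qty=5): fills=none; bids=[#3:6@103 #1:5@98] asks=[-]
After op 8 [order #7] limit_sell(price=97, qty=3): fills=#3x#7:3@103; bids=[#3:3@103 #1:5@98] asks=[-]
After op 9 [order #8] market_buy(qty=4): fills=none; bids=[#3:3@103 #1:5@98] asks=[-]
After op 10 [order #9] limit_sell(price=104, qty=6): fills=none; bids=[#3:3@103 #1:5@98] asks=[#9:6@104]

Answer: 1@103,3@103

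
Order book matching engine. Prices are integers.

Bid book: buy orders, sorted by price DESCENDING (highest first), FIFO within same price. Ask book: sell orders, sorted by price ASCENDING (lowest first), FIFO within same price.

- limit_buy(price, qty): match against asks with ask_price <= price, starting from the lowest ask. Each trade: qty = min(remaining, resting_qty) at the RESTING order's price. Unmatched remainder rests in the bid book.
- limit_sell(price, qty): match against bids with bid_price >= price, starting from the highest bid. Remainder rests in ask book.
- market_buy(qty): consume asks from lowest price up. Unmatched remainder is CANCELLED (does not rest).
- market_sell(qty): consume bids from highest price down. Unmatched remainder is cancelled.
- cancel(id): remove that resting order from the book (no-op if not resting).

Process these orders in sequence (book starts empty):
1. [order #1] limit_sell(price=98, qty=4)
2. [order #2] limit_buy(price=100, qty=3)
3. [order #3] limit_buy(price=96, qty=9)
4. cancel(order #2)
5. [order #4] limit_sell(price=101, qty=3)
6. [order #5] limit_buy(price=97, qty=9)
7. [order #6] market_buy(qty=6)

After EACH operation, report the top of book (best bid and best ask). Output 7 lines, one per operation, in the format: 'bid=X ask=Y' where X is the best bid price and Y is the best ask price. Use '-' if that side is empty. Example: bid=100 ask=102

Answer: bid=- ask=98
bid=- ask=98
bid=96 ask=98
bid=96 ask=98
bid=96 ask=98
bid=97 ask=98
bid=97 ask=-

Derivation:
After op 1 [order #1] limit_sell(price=98, qty=4): fills=none; bids=[-] asks=[#1:4@98]
After op 2 [order #2] limit_buy(price=100, qty=3): fills=#2x#1:3@98; bids=[-] asks=[#1:1@98]
After op 3 [order #3] limit_buy(price=96, qty=9): fills=none; bids=[#3:9@96] asks=[#1:1@98]
After op 4 cancel(order #2): fills=none; bids=[#3:9@96] asks=[#1:1@98]
After op 5 [order #4] limit_sell(price=101, qty=3): fills=none; bids=[#3:9@96] asks=[#1:1@98 #4:3@101]
After op 6 [order #5] limit_buy(price=97, qty=9): fills=none; bids=[#5:9@97 #3:9@96] asks=[#1:1@98 #4:3@101]
After op 7 [order #6] market_buy(qty=6): fills=#6x#1:1@98 #6x#4:3@101; bids=[#5:9@97 #3:9@96] asks=[-]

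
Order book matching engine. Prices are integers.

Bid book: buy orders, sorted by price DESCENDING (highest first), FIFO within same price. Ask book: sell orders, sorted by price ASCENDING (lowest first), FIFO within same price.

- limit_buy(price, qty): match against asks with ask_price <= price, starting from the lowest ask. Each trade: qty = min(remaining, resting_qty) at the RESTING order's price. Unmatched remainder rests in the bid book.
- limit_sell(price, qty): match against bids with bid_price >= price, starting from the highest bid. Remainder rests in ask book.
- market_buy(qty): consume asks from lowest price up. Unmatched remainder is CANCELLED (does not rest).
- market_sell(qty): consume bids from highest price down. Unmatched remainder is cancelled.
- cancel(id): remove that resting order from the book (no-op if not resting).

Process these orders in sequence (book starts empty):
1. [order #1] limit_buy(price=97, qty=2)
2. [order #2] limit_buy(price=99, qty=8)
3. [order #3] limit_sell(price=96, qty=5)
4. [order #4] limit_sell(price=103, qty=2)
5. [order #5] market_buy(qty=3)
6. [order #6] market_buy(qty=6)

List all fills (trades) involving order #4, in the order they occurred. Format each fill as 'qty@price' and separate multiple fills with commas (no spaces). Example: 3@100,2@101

Answer: 2@103

Derivation:
After op 1 [order #1] limit_buy(price=97, qty=2): fills=none; bids=[#1:2@97] asks=[-]
After op 2 [order #2] limit_buy(price=99, qty=8): fills=none; bids=[#2:8@99 #1:2@97] asks=[-]
After op 3 [order #3] limit_sell(price=96, qty=5): fills=#2x#3:5@99; bids=[#2:3@99 #1:2@97] asks=[-]
After op 4 [order #4] limit_sell(price=103, qty=2): fills=none; bids=[#2:3@99 #1:2@97] asks=[#4:2@103]
After op 5 [order #5] market_buy(qty=3): fills=#5x#4:2@103; bids=[#2:3@99 #1:2@97] asks=[-]
After op 6 [order #6] market_buy(qty=6): fills=none; bids=[#2:3@99 #1:2@97] asks=[-]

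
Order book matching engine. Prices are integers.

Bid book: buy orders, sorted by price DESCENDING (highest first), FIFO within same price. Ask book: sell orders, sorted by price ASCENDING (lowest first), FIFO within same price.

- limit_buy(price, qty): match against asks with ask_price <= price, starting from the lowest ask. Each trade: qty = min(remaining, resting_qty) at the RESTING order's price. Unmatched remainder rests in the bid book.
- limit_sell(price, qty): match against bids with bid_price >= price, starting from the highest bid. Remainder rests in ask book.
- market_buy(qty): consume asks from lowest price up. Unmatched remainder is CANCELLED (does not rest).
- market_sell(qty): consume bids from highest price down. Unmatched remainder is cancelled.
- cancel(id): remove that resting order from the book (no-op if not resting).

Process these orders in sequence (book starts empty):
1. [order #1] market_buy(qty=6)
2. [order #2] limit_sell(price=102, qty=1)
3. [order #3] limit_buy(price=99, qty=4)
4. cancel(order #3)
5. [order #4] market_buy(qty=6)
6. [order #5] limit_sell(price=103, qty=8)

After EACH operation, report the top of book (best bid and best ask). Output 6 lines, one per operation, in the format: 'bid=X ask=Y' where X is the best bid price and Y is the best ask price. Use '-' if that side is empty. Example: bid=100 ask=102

After op 1 [order #1] market_buy(qty=6): fills=none; bids=[-] asks=[-]
After op 2 [order #2] limit_sell(price=102, qty=1): fills=none; bids=[-] asks=[#2:1@102]
After op 3 [order #3] limit_buy(price=99, qty=4): fills=none; bids=[#3:4@99] asks=[#2:1@102]
After op 4 cancel(order #3): fills=none; bids=[-] asks=[#2:1@102]
After op 5 [order #4] market_buy(qty=6): fills=#4x#2:1@102; bids=[-] asks=[-]
After op 6 [order #5] limit_sell(price=103, qty=8): fills=none; bids=[-] asks=[#5:8@103]

Answer: bid=- ask=-
bid=- ask=102
bid=99 ask=102
bid=- ask=102
bid=- ask=-
bid=- ask=103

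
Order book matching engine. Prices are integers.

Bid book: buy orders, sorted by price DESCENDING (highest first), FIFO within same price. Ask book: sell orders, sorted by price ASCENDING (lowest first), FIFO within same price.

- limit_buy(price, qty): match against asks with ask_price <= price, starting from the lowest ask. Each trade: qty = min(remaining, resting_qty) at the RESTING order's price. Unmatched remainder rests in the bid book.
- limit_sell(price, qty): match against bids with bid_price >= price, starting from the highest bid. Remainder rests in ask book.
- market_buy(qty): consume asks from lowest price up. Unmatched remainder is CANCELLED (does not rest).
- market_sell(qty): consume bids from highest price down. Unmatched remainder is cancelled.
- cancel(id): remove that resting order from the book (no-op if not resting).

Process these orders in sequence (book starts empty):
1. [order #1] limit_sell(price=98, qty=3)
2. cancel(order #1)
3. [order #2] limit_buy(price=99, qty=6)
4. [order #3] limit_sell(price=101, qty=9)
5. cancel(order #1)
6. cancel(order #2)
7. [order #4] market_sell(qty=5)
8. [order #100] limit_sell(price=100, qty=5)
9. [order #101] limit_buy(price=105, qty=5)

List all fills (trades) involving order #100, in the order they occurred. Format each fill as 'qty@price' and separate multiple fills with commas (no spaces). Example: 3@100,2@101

Answer: 5@100

Derivation:
After op 1 [order #1] limit_sell(price=98, qty=3): fills=none; bids=[-] asks=[#1:3@98]
After op 2 cancel(order #1): fills=none; bids=[-] asks=[-]
After op 3 [order #2] limit_buy(price=99, qty=6): fills=none; bids=[#2:6@99] asks=[-]
After op 4 [order #3] limit_sell(price=101, qty=9): fills=none; bids=[#2:6@99] asks=[#3:9@101]
After op 5 cancel(order #1): fills=none; bids=[#2:6@99] asks=[#3:9@101]
After op 6 cancel(order #2): fills=none; bids=[-] asks=[#3:9@101]
After op 7 [order #4] market_sell(qty=5): fills=none; bids=[-] asks=[#3:9@101]
After op 8 [order #100] limit_sell(price=100, qty=5): fills=none; bids=[-] asks=[#100:5@100 #3:9@101]
After op 9 [order #101] limit_buy(price=105, qty=5): fills=#101x#100:5@100; bids=[-] asks=[#3:9@101]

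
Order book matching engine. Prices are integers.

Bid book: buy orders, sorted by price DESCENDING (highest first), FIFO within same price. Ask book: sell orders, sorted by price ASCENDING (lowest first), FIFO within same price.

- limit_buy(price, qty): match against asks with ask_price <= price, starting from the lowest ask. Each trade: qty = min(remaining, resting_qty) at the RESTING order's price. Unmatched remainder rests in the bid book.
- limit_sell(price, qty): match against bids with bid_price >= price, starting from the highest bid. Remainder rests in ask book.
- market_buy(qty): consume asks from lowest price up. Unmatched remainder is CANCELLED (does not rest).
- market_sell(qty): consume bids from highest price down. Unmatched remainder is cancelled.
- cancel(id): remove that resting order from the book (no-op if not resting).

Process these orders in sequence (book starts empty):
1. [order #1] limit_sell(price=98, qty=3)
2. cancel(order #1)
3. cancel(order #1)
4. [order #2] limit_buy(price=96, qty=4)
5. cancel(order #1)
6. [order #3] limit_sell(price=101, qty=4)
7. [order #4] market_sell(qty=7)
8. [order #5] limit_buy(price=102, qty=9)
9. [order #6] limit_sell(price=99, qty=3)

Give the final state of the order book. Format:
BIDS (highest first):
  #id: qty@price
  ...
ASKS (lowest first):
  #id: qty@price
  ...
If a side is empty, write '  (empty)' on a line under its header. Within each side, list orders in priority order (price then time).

Answer: BIDS (highest first):
  #5: 2@102
ASKS (lowest first):
  (empty)

Derivation:
After op 1 [order #1] limit_sell(price=98, qty=3): fills=none; bids=[-] asks=[#1:3@98]
After op 2 cancel(order #1): fills=none; bids=[-] asks=[-]
After op 3 cancel(order #1): fills=none; bids=[-] asks=[-]
After op 4 [order #2] limit_buy(price=96, qty=4): fills=none; bids=[#2:4@96] asks=[-]
After op 5 cancel(order #1): fills=none; bids=[#2:4@96] asks=[-]
After op 6 [order #3] limit_sell(price=101, qty=4): fills=none; bids=[#2:4@96] asks=[#3:4@101]
After op 7 [order #4] market_sell(qty=7): fills=#2x#4:4@96; bids=[-] asks=[#3:4@101]
After op 8 [order #5] limit_buy(price=102, qty=9): fills=#5x#3:4@101; bids=[#5:5@102] asks=[-]
After op 9 [order #6] limit_sell(price=99, qty=3): fills=#5x#6:3@102; bids=[#5:2@102] asks=[-]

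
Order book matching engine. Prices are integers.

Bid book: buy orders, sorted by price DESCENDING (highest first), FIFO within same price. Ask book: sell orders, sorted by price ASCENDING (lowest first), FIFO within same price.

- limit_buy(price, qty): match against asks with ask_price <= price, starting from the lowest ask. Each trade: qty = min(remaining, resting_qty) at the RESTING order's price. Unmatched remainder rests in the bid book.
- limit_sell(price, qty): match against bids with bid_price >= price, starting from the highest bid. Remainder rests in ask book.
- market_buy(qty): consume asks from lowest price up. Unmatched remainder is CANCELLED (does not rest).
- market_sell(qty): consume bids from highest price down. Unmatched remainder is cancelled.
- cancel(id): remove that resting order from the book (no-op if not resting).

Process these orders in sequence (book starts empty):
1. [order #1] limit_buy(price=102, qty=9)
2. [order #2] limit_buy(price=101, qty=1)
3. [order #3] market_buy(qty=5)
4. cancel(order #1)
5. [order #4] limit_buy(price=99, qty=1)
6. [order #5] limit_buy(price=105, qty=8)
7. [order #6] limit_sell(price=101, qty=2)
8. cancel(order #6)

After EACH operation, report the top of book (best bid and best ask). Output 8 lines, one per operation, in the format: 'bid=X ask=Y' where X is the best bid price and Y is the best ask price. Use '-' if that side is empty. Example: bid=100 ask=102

After op 1 [order #1] limit_buy(price=102, qty=9): fills=none; bids=[#1:9@102] asks=[-]
After op 2 [order #2] limit_buy(price=101, qty=1): fills=none; bids=[#1:9@102 #2:1@101] asks=[-]
After op 3 [order #3] market_buy(qty=5): fills=none; bids=[#1:9@102 #2:1@101] asks=[-]
After op 4 cancel(order #1): fills=none; bids=[#2:1@101] asks=[-]
After op 5 [order #4] limit_buy(price=99, qty=1): fills=none; bids=[#2:1@101 #4:1@99] asks=[-]
After op 6 [order #5] limit_buy(price=105, qty=8): fills=none; bids=[#5:8@105 #2:1@101 #4:1@99] asks=[-]
After op 7 [order #6] limit_sell(price=101, qty=2): fills=#5x#6:2@105; bids=[#5:6@105 #2:1@101 #4:1@99] asks=[-]
After op 8 cancel(order #6): fills=none; bids=[#5:6@105 #2:1@101 #4:1@99] asks=[-]

Answer: bid=102 ask=-
bid=102 ask=-
bid=102 ask=-
bid=101 ask=-
bid=101 ask=-
bid=105 ask=-
bid=105 ask=-
bid=105 ask=-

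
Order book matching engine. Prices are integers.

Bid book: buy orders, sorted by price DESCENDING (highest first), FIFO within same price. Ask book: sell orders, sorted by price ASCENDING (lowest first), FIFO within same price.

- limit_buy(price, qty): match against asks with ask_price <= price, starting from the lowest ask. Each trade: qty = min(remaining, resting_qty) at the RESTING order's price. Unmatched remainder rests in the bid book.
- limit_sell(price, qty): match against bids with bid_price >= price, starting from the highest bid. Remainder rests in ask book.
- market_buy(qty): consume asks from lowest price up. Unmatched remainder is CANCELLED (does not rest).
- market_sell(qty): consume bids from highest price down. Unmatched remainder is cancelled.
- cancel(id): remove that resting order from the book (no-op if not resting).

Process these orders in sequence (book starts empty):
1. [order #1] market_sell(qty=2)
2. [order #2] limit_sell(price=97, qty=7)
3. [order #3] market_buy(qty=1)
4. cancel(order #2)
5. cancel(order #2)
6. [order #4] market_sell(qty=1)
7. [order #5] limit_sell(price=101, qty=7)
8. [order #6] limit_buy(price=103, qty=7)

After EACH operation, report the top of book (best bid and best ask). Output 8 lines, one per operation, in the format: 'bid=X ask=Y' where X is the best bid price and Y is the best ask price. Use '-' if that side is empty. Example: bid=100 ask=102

Answer: bid=- ask=-
bid=- ask=97
bid=- ask=97
bid=- ask=-
bid=- ask=-
bid=- ask=-
bid=- ask=101
bid=- ask=-

Derivation:
After op 1 [order #1] market_sell(qty=2): fills=none; bids=[-] asks=[-]
After op 2 [order #2] limit_sell(price=97, qty=7): fills=none; bids=[-] asks=[#2:7@97]
After op 3 [order #3] market_buy(qty=1): fills=#3x#2:1@97; bids=[-] asks=[#2:6@97]
After op 4 cancel(order #2): fills=none; bids=[-] asks=[-]
After op 5 cancel(order #2): fills=none; bids=[-] asks=[-]
After op 6 [order #4] market_sell(qty=1): fills=none; bids=[-] asks=[-]
After op 7 [order #5] limit_sell(price=101, qty=7): fills=none; bids=[-] asks=[#5:7@101]
After op 8 [order #6] limit_buy(price=103, qty=7): fills=#6x#5:7@101; bids=[-] asks=[-]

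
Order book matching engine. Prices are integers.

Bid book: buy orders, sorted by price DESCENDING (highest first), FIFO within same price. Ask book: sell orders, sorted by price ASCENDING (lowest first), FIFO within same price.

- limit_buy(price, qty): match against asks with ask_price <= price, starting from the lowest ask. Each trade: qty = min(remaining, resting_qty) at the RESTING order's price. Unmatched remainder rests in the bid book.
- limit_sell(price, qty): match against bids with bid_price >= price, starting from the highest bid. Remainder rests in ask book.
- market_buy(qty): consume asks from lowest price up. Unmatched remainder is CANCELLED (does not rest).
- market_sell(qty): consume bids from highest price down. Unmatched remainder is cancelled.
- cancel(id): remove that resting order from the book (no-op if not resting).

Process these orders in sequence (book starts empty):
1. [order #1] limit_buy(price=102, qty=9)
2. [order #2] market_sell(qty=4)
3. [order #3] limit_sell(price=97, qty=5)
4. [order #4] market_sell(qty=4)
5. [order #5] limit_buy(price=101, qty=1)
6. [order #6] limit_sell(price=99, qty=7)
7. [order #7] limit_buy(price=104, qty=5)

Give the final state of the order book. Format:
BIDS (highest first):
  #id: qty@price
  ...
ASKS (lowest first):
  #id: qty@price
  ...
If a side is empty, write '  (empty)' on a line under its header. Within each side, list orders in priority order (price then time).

Answer: BIDS (highest first):
  (empty)
ASKS (lowest first):
  #6: 1@99

Derivation:
After op 1 [order #1] limit_buy(price=102, qty=9): fills=none; bids=[#1:9@102] asks=[-]
After op 2 [order #2] market_sell(qty=4): fills=#1x#2:4@102; bids=[#1:5@102] asks=[-]
After op 3 [order #3] limit_sell(price=97, qty=5): fills=#1x#3:5@102; bids=[-] asks=[-]
After op 4 [order #4] market_sell(qty=4): fills=none; bids=[-] asks=[-]
After op 5 [order #5] limit_buy(price=101, qty=1): fills=none; bids=[#5:1@101] asks=[-]
After op 6 [order #6] limit_sell(price=99, qty=7): fills=#5x#6:1@101; bids=[-] asks=[#6:6@99]
After op 7 [order #7] limit_buy(price=104, qty=5): fills=#7x#6:5@99; bids=[-] asks=[#6:1@99]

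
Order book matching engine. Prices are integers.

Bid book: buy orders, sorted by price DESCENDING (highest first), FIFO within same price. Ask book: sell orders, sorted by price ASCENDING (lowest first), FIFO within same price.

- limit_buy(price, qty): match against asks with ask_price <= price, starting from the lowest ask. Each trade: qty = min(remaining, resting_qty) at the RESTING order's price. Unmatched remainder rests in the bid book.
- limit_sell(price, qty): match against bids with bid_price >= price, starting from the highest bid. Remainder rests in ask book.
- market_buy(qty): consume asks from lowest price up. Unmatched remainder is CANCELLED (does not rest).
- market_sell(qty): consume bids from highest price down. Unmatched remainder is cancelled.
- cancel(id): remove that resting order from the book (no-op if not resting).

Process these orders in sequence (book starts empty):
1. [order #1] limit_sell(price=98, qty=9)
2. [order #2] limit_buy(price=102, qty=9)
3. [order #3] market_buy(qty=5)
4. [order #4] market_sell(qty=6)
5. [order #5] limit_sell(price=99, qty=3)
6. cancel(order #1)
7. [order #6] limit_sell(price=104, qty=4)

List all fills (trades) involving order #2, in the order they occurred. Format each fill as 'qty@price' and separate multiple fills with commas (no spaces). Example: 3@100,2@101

Answer: 9@98

Derivation:
After op 1 [order #1] limit_sell(price=98, qty=9): fills=none; bids=[-] asks=[#1:9@98]
After op 2 [order #2] limit_buy(price=102, qty=9): fills=#2x#1:9@98; bids=[-] asks=[-]
After op 3 [order #3] market_buy(qty=5): fills=none; bids=[-] asks=[-]
After op 4 [order #4] market_sell(qty=6): fills=none; bids=[-] asks=[-]
After op 5 [order #5] limit_sell(price=99, qty=3): fills=none; bids=[-] asks=[#5:3@99]
After op 6 cancel(order #1): fills=none; bids=[-] asks=[#5:3@99]
After op 7 [order #6] limit_sell(price=104, qty=4): fills=none; bids=[-] asks=[#5:3@99 #6:4@104]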